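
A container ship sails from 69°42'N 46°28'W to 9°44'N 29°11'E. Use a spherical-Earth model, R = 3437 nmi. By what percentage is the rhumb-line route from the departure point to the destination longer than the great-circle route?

Great circle: σ = 1.3250 rad → d_gc = Rσ = 4554.1 nmi
Rhumb: Δφ = -1.0466, Δλ = +1.3203, Δψ = -1.5495, q = Δφ/Δψ = 0.6754 → d_rh = R√(Δφ²+q²Δλ²) = 4726.0 nmi
Excess = (4726.0 − 4554.1) / 4554.1 = 171.9 / 4554.1 = 3.77% ≈ 3.8%

3.8%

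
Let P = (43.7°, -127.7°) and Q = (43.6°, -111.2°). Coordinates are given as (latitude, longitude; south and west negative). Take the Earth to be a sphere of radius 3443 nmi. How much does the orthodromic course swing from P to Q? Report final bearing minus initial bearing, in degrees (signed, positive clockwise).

+11.4°

At departure: θ₁ = atan2(sin Δλ cos φ₂, cos φ₁ sin φ₂ − sin φ₁ cos φ₂ cos Δλ) = 84.76°
At arrival: θ₂ = atan2(sin Δλ cos φ₁, −cos φ₂ sin φ₁ + sin φ₂ cos φ₁ cos Δλ) = 96.19°
Δθ = θ₂ − θ₁ = +11.4°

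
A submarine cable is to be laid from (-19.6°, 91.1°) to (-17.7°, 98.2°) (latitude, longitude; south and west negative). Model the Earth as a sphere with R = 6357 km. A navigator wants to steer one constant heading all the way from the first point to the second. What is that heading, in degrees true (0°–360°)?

74.2°

Δψ = ln[tan(π/4+φ₂/2)/tan(π/4+φ₁/2)] = +0.0350
Δλ = +0.1239 rad (taken the short way round)
course = atan2(Δλ, Δψ) = 74.23°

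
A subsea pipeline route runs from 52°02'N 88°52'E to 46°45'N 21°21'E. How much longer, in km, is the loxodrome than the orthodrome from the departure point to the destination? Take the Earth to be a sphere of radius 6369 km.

Great circle: cos σ = sin φ₁ sin φ₂ + cos φ₁ cos φ₂ cos Δλ,  σ = 0.7445 rad → d_gc = 4741.8 km
Rhumb line: Δψ = -0.1419, q = Δφ/Δψ = 0.6500, d_rh = R√(Δφ²+q²Δλ²) = 4913.8 km
Excess = 4913.8 − 4741.8 = 172.0 ≈ 172 km

172 km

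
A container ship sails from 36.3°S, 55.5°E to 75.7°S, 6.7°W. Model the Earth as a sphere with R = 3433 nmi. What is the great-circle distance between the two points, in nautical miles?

2888 nmi

Haversine: a = sin²(Δφ/2)+cos φ₁ cos φ₂ sin²(Δλ/2) = 0.16674;  σ = 2·atan2(√a,√(1−a))
σ = 48.202° → d = Rσ = 3433·0.84128 = 2888 nmi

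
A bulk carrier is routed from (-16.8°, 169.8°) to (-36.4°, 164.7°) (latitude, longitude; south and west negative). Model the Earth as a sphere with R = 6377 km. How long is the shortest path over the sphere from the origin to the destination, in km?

2239 km

Haversine: a = sin²(Δφ/2)+cos φ₁ cos φ₂ sin²(Δλ/2) = 0.03050;  σ = 2·atan2(√a,√(1−a))
σ = 20.115° → d = Rσ = 6377·0.35107 = 2239 km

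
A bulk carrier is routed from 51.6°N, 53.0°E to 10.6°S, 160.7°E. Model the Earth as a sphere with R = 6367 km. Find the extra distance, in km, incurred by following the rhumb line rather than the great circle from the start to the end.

Great circle: cos σ = sin φ₁ sin φ₂ + cos φ₁ cos φ₂ cos Δλ,  σ = 1.9069 rad → d_gc = 12141.1 km
Rhumb line: Δψ = -1.2409, q = Δφ/Δψ = 0.8748, d_rh = R√(Δφ²+q²Δλ²) = 12545.7 km
Excess = 12545.7 − 12141.1 = 404.6 ≈ 405 km

405 km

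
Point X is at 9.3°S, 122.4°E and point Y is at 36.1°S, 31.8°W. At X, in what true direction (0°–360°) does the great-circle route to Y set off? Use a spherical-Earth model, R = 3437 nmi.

206.7°

N = sin Δλ·cos φ₂ = -0.3517;  D = cos φ₁ sin φ₂ − sin φ₁ cos φ₂ cos Δλ = -0.6990
initial course = atan2(N, D) = 206.71°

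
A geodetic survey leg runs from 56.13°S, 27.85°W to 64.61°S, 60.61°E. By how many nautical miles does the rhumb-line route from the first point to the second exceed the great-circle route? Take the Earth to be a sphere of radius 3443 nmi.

206 nmi

Great circle: cos σ = sin φ₁ sin φ₂ + cos φ₁ cos φ₂ cos Δλ,  σ = 0.7128 rad → d_gc = 2454.2 nmi
Rhumb line: Δψ = -0.3013, q = Δφ/Δψ = 0.4911, d_rh = R√(Δφ²+q²Δλ²) = 2660.0 nmi
Excess = 2660.0 − 2454.2 = 205.8 ≈ 206 nmi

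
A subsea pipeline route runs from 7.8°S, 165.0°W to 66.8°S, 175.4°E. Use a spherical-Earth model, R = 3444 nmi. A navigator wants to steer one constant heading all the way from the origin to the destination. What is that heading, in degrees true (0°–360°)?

193.3°

Δψ = ln[tan(π/4+φ₂/2)/tan(π/4+φ₁/2)] = -1.4469
Δλ = -0.3421 rad (taken the short way round)
course = atan2(Δλ, Δψ) = 193.30°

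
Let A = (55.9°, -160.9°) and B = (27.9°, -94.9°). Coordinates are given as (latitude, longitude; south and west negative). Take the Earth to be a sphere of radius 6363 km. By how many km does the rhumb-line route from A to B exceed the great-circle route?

166 km

Great circle: cos σ = sin φ₁ sin φ₂ + cos φ₁ cos φ₂ cos Δλ,  σ = 0.9410 rad → d_gc = 5987.4 km
Rhumb line: Δψ = -0.6745, q = Δφ/Δψ = 0.7245, d_rh = R√(Δφ²+q²Δλ²) = 6153.8 km
Excess = 6153.8 − 5987.4 = 166.4 ≈ 166 km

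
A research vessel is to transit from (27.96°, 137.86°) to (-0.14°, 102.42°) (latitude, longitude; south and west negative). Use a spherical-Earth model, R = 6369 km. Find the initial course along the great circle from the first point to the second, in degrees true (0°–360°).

N = sin Δλ·cos φ₂ = -0.5798;  D = cos φ₁ sin φ₂ − sin φ₁ cos φ₂ cos Δλ = -0.3841
initial course = atan2(N, D) = 236.48°

236.5°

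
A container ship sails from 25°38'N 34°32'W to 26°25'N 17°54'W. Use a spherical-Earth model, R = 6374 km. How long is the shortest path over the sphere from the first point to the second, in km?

Haversine: a = sin²(Δφ/2)+cos φ₁ cos φ₂ sin²(Δλ/2) = 0.01694;  σ = 2·atan2(√a,√(1−a))
σ = 14.957° → d = Rσ = 6374·0.26105 = 1664 km

1664 km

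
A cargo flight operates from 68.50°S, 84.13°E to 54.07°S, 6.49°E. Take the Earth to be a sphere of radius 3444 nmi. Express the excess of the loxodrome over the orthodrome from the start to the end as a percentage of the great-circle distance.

6.4%

Great circle: σ = 0.6445 rad → d_gc = Rσ = 2219.5 nmi
Rhumb: Δφ = +0.2519, Δλ = -1.3551, Δψ = +0.5352, q = Δφ/Δψ = 0.4705 → d_rh = R√(Δφ²+q²Δλ²) = 2361.1 nmi
Excess = (2361.1 − 2219.5) / 2219.5 = 141.6 / 2219.5 = 6.38% ≈ 6.4%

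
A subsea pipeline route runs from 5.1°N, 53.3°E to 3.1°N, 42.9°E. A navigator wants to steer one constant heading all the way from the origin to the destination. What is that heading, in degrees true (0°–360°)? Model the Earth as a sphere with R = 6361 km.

259.1°

Δψ = ln[tan(π/4+φ₂/2)/tan(π/4+φ₁/2)] = -0.0350
Δλ = -0.1815 rad (taken the short way round)
course = atan2(Δλ, Δψ) = 259.09°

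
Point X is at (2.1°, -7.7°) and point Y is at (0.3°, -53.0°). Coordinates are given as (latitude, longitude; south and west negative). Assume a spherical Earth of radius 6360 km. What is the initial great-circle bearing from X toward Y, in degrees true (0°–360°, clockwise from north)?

268.3°

θ = atan2( sin Δλ·cos φ₂ ,  cos φ₁ sin φ₂ − sin φ₁ cos φ₂ cos Δλ )
  = atan2(-0.7108, -0.0205) = 268.34°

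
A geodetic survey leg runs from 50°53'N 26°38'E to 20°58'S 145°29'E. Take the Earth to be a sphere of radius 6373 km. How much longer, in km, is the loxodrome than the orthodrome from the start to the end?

408 km

Great circle: cos σ = sin φ₁ sin φ₂ + cos φ₁ cos φ₂ cos Δλ,  σ = 2.1675 rad → d_gc = 13813.2 km
Rhumb line: Δψ = -1.4093, q = Δφ/Δψ = 0.8898, d_rh = R√(Δφ²+q²Δλ²) = 14221.2 km
Excess = 14221.2 − 13813.2 = 408.0 ≈ 408 km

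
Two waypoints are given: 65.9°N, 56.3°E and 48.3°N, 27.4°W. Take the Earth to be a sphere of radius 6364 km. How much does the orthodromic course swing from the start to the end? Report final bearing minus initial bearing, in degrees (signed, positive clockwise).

Initial bearing θ₁ = atan2(sin Δλ cos φ₂, cos φ₁ sin φ₂ − sin φ₁ cos φ₂ cos Δλ) = 289.81°
Final bearing θ₂ = (initial bearing from the destination back to the start) + 180° = 215.27°
Δθ = θ₂ − θ₁ = -74.5°

-74.5°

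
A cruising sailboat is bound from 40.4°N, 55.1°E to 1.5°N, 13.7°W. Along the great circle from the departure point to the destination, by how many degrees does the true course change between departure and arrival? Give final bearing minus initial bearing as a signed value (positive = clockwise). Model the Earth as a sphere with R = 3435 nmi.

At departure: θ₁ = atan2(sin Δλ cos φ₂, cos φ₁ sin φ₂ − sin φ₁ cos φ₂ cos Δλ) = 257.05°
At arrival: θ₂ = atan2(sin Δλ cos φ₁, −cos φ₂ sin φ₁ + sin φ₂ cos φ₁ cos Δλ) = 227.94°
Δθ = θ₂ − θ₁ = -29.1°

-29.1°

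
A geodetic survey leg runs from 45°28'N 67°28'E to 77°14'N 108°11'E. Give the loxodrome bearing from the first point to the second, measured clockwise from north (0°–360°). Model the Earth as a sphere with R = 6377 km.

28.7°

Meridional parts: M(φ₁)=+0.8929, M(φ₂)=+2.1904 → ΔM = +1.2974;  Δλ = +0.7106 rad
tan C = Δλ / ΔM = +0.5477 → C = 28.71°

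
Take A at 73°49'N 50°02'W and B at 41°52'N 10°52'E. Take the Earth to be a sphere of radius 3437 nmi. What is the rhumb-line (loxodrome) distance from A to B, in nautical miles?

Rhumb course C = atan2(Δλ, Δψ) with Δψ = ln[tan(π/4+φ₂/2)/tan(π/4+φ₁/2)] = -1.1447, Δλ = +1.0629 → C = 137.12°
d = R·|Δφ| / |cos C| = 3437·0.55763 / 0.73280 = 2615 nmi

2615 nmi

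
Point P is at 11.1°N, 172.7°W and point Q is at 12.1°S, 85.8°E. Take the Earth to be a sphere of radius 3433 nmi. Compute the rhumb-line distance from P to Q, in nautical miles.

6198 nmi

Rhumb course C = atan2(Δλ, Δψ) with Δψ = ln[tan(π/4+φ₂/2)/tan(π/4+φ₁/2)] = -0.4077, Δλ = -1.7715 → C = 257.04°
d = R·|Δφ| / |cos C| = 3433·0.40492 / 0.22429 = 6198 nmi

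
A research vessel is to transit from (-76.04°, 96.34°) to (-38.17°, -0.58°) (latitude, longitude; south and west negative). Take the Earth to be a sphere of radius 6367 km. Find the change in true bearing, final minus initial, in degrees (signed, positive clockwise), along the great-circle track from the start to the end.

Initial bearing θ₁ = atan2(sin Δλ cos φ₂, cos φ₁ sin φ₂ − sin φ₁ cos φ₂ cos Δλ) = 252.84°
Final bearing θ₂ = (initial bearing from the destination back to the start) + 180° = 342.95°
Δθ = θ₂ − θ₁ = +90.1°

+90.1°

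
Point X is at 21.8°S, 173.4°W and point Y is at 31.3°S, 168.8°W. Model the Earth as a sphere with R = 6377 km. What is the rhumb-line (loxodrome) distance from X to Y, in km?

Δψ = ln[tan(π/4+φ₂/2)/tan(π/4+φ₁/2)] = -0.1857;  Δφ = -0.1658 rad,  Δλ = +0.0803 rad
q = Δφ/Δψ = 0.8930
d = R·√(Δφ² + q²Δλ²) = 6377·0.18064 = 1152 km

1152 km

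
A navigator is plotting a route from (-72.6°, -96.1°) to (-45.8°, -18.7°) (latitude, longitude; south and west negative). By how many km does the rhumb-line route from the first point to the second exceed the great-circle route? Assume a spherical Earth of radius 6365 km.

Great circle: cos σ = sin φ₁ sin φ₂ + cos φ₁ cos φ₂ cos Δλ,  σ = 0.7531 rad → d_gc = 4793.4 km
Rhumb line: Δψ = +0.9759, q = Δφ/Δψ = 0.4793, d_rh = R√(Δφ²+q²Δλ²) = 5084.0 km
Excess = 5084.0 − 4793.4 = 290.6 ≈ 291 km

291 km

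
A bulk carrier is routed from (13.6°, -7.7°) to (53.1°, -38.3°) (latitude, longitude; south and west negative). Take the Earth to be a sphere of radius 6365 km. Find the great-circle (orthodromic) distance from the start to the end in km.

5148 km

cos σ = sin φ₁ sin φ₂ + cos φ₁ cos φ₂ cos Δλ
      = sin(13.60°)sin(53.10°) + cos(13.60°)cos(53.10°)cos(-30.60°) = 0.6904
σ = 46.342° → d = Rσ = 6365·0.80882 = 5148 km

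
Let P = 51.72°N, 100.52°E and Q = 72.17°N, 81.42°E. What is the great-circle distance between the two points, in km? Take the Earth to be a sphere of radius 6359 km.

2453 km

cos σ = sin φ₁ sin φ₂ + cos φ₁ cos φ₂ cos Δλ
      = sin(51.72°)sin(72.17°) + cos(51.72°)cos(72.17°)cos(-19.10°) = 0.9265
σ = 22.099° → d = Rσ = 6359·0.38570 = 2453 km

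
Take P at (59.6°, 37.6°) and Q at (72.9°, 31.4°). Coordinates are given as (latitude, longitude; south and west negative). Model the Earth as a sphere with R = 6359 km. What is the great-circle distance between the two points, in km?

Haversine: a = sin²(Δφ/2)+cos φ₁ cos φ₂ sin²(Δλ/2) = 0.01385;  σ = 2·atan2(√a,√(1−a))
σ = 13.515° → d = Rσ = 6359·0.23588 = 1500 km

1500 km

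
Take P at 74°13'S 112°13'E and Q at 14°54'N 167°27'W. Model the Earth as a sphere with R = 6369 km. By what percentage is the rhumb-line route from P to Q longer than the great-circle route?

Great circle: σ = 1.7755 rad → d_gc = Rσ = 11308.3 km
Rhumb: Δφ = +1.5554, Δλ = +1.4021, Δψ = +2.2391, q = Δφ/Δψ = 0.6946 → d_rh = R√(Δφ²+q²Δλ²) = 11688.1 km
Excess = (11688.1 − 11308.3) / 11308.3 = 379.8 / 11308.3 = 3.36% ≈ 3.4%

3.4%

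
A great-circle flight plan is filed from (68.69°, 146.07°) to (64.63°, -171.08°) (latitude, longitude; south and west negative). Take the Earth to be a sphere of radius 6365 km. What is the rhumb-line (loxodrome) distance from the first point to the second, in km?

1935 km

Δψ = ln[tan(π/4+φ₂/2)/tan(π/4+φ₁/2)] = -0.1793;  Δφ = -0.0709 rad,  Δλ = +0.7479 rad
q = Δφ/Δψ = 0.3952
d = R·√(Δφ² + q²Δλ²) = 6365·0.30394 = 1935 km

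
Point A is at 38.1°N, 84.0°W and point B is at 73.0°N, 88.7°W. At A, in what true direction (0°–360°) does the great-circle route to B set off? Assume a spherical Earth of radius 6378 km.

357.6°

θ = atan2( sin Δλ·cos φ₂ ,  cos φ₁ sin φ₂ − sin φ₁ cos φ₂ cos Δλ )
  = atan2(-0.0240, +0.5728) = 357.60°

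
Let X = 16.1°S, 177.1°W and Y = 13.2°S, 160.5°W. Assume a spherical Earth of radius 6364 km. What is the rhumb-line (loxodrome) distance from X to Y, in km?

1812 km

Δψ = ln[tan(π/4+φ₂/2)/tan(π/4+φ₁/2)] = +0.0523;  Δφ = +0.0506 rad,  Δλ = +0.2897 rad
q = Δφ/Δψ = 0.9674
d = R·√(Δφ² + q²Δλ²) = 6364·0.28480 = 1812 km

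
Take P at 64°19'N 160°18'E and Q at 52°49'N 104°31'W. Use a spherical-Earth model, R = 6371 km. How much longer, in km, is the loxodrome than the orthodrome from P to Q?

Great circle: cos σ = sin φ₁ sin φ₂ + cos φ₁ cos φ₂ cos Δλ,  σ = 0.8033 rad → d_gc = 5117.9 km
Rhumb line: Δψ = -0.3891, q = Δφ/Δψ = 0.5159, d_rh = R√(Δφ²+q²Δλ²) = 5607.9 km
Excess = 5607.9 − 5117.9 = 490.0 ≈ 490 km

490 km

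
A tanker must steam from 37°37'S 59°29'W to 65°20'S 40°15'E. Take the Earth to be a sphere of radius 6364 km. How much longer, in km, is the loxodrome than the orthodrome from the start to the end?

618 km

Great circle: cos σ = sin φ₁ sin φ₂ + cos φ₁ cos φ₂ cos Δλ,  σ = 1.0486 rad → d_gc = 6673.2 km
Rhumb line: Δψ = -0.8108, q = Δφ/Δψ = 0.5966, d_rh = R√(Δφ²+q²Δλ²) = 7291.2 km
Excess = 7291.2 − 6673.2 = 618.0 ≈ 618 km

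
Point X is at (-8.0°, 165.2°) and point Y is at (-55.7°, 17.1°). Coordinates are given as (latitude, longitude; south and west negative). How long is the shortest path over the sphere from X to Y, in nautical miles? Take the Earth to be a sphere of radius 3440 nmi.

cos σ = sin φ₁ sin φ₂ + cos φ₁ cos φ₂ cos Δλ
      = sin(-8.00°)sin(-55.70°) + cos(-8.00°)cos(-55.70°)cos(-148.10°) = -0.3588
σ = 111.026° → d = Rσ = 3440·1.93777 = 6666 nmi

6666 nmi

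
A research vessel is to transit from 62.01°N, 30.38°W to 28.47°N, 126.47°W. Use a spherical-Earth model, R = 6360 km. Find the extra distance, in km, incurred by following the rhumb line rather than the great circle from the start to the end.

550 km

Great circle: cos σ = sin φ₁ sin φ₂ + cos φ₁ cos φ₂ cos Δλ,  σ = 1.1841 rad → d_gc = 7530.6 km
Rhumb line: Δψ = -0.8707, q = Δφ/Δψ = 0.6723, d_rh = R√(Δφ²+q²Δλ²) = 8080.3 km
Excess = 8080.3 − 7530.6 = 549.7 ≈ 550 km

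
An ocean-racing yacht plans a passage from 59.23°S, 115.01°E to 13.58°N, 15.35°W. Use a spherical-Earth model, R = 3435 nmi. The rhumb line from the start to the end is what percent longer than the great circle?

7.3%

Great circle: σ = 2.1221 rad → d_gc = Rσ = 7289.4 nmi
Rhumb: Δφ = +1.2708, Δλ = -2.2752, Δψ = +1.5297, q = Δφ/Δψ = 0.8308 → d_rh = R√(Δφ²+q²Δλ²) = 7823.6 nmi
Excess = (7823.6 − 7289.4) / 7289.4 = 534.2 / 7289.4 = 7.33% ≈ 7.3%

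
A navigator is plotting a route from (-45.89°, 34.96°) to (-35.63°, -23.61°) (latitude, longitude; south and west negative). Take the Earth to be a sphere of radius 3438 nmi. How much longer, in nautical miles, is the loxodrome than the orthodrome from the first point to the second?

54 nmi

Great circle: cos σ = sin φ₁ sin φ₂ + cos φ₁ cos φ₂ cos Δλ,  σ = 0.7766 rad → d_gc = 2670.1 nmi
Rhumb line: Δψ = +0.2372, q = Δφ/Δψ = 0.7549, d_rh = R√(Δφ²+q²Δλ²) = 2723.7 nmi
Excess = 2723.7 − 2670.1 = 53.6 ≈ 54 nmi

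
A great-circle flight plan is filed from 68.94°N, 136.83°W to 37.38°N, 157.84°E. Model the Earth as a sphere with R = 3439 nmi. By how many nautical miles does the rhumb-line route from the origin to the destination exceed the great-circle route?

Great circle: cos σ = sin φ₁ sin φ₂ + cos φ₁ cos φ₂ cos Δλ,  σ = 0.8152 rad → d_gc = 2803.4 nmi
Rhumb line: Δψ = -0.9783, q = Δφ/Δψ = 0.5630, d_rh = R√(Δφ²+q²Δλ²) = 2909.0 nmi
Excess = 2909.0 − 2803.4 = 105.6 ≈ 106 nmi

106 nmi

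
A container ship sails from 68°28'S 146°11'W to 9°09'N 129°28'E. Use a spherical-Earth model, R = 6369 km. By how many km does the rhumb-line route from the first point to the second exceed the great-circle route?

Great circle: cos σ = sin φ₁ sin φ₂ + cos φ₁ cos φ₂ cos Δλ,  σ = 1.6833 rad → d_gc = 10720.8 km
Rhumb line: Δψ = +1.8203, q = Δφ/Δψ = 0.7442, d_rh = R√(Δφ²+q²Δλ²) = 11096.5 km
Excess = 11096.5 − 10720.8 = 375.7 ≈ 376 km

376 km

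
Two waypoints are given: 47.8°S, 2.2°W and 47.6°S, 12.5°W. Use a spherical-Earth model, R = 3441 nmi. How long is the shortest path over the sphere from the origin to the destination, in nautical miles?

416 nmi

cos σ = sin φ₁ sin φ₂ + cos φ₁ cos φ₂ cos Δλ
      = sin(-47.80°)sin(-47.60°) + cos(-47.80°)cos(-47.60°)cos(-10.30°) = 0.9927
σ = 6.930° → d = Rσ = 3441·0.12095 = 416 nmi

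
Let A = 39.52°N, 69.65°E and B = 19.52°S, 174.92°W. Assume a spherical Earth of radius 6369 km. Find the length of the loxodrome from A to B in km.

13700 km

Rhumb course C = atan2(Δλ, Δψ) with Δψ = ln[tan(π/4+φ₂/2)/tan(π/4+φ₁/2)] = -1.0995, Δλ = +2.0146 → C = 118.62°
d = R·|Δφ| / |cos C| = 6369·1.03044 / 0.47905 = 13700 km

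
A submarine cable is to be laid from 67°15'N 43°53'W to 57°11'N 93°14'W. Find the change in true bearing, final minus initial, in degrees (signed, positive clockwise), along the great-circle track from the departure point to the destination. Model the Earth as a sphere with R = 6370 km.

At departure: θ₁ = atan2(sin Δλ cos φ₂, cos φ₁ sin φ₂ − sin φ₁ cos φ₂ cos Δλ) = 269.92°
At arrival: θ₂ = atan2(sin Δλ cos φ₁, −cos φ₂ sin φ₁ + sin φ₂ cos φ₁ cos Δλ) = 225.52°
Δθ = θ₂ − θ₁ = -44.4°

-44.4°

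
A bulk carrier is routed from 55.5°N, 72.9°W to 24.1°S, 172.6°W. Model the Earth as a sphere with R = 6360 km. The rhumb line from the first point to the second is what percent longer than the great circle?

2.1%

Great circle: σ = 2.0082 rad → d_gc = Rσ = 12772.4 km
Rhumb: Δφ = -1.3893, Δλ = -1.7401, Δψ = -1.6032, q = Δφ/Δψ = 0.8666 → d_rh = R√(Δφ²+q²Δλ²) = 13040.4 km
Excess = (13040.4 − 12772.4) / 12772.4 = 268.0 / 12772.4 = 2.10% ≈ 2.1%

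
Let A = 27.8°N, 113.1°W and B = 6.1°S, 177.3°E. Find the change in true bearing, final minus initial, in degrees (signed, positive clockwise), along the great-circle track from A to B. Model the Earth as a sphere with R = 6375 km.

Initial bearing θ₁ = atan2(sin Δλ cos φ₂, cos φ₁ sin φ₂ − sin φ₁ cos φ₂ cos Δλ) = 254.66°
Final bearing θ₂ = (initial bearing from the destination back to the start) + 180° = 239.08°
Δθ = θ₂ − θ₁ = -15.6°

-15.6°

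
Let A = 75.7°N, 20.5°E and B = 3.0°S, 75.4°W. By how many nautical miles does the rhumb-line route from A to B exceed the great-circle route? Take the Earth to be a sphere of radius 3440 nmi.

Great circle: cos σ = sin φ₁ sin φ₂ + cos φ₁ cos φ₂ cos Δλ,  σ = 1.6469 rad → d_gc = 5665.5 nmi
Rhumb line: Δψ = -2.1283, q = Δφ/Δψ = 0.6454, d_rh = R√(Δφ²+q²Δλ²) = 6011.3 nmi
Excess = 6011.3 − 5665.5 = 345.8 ≈ 346 nmi

346 nmi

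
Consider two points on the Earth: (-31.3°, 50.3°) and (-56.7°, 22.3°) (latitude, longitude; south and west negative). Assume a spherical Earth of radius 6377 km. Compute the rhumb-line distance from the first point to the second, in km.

Δψ = ln[tan(π/4+φ₂/2)/tan(π/4+φ₁/2)] = -0.6314;  Δφ = -0.4433 rad,  Δλ = -0.4887 rad
q = Δφ/Δψ = 0.7021
d = R·√(Δφ² + q²Δλ²) = 6377·0.56058 = 3575 km

3575 km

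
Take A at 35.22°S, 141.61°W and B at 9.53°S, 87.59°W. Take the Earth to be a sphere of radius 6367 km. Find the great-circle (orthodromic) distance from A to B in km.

Haversine: a = sin²(Δφ/2)+cos φ₁ cos φ₂ sin²(Δλ/2) = 0.21559;  σ = 2·atan2(√a,√(1−a))
σ = 55.332° → d = Rσ = 6367·0.96573 = 6149 km

6149 km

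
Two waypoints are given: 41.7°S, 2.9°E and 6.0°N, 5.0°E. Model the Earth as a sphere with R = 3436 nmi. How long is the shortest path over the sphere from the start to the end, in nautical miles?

cos σ = sin φ₁ sin φ₂ + cos φ₁ cos φ₂ cos Δλ
      = sin(-41.70°)sin(6.00°) + cos(-41.70°)cos(6.00°)cos(2.10°) = 0.6725
σ = 47.739° → d = Rσ = 3436·0.83320 = 2863 nmi

2863 nmi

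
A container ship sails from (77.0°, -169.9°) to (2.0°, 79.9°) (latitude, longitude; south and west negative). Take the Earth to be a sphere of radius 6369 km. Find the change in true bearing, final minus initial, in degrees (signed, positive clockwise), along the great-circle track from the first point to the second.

Initial bearing θ₁ = atan2(sin Δλ cos φ₂, cos φ₁ sin φ₂ − sin φ₁ cos φ₂ cos Δλ) = 290.15°
Final bearing θ₂ = (initial bearing from the destination back to the start) + 180° = 192.20°
Δθ = θ₂ − θ₁ = -97.9°

-97.9°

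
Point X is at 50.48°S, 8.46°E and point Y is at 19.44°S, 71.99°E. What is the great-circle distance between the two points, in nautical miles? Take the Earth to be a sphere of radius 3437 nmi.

cos σ = sin φ₁ sin φ₂ + cos φ₁ cos φ₂ cos Δλ
      = sin(-50.48°)sin(-19.44°) + cos(-50.48°)cos(-19.44°)cos(63.53°) = 0.5242
σ = 58.385° → d = Rσ = 3437·1.01901 = 3502 nmi

3502 nmi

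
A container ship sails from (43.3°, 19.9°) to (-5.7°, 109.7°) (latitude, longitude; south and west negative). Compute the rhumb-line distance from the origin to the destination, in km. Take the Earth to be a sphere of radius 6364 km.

10584 km

Δψ = ln[tan(π/4+φ₂/2)/tan(π/4+φ₁/2)] = -0.9397;  Δφ = -0.8552 rad,  Δλ = +1.5673 rad
q = Δφ/Δψ = 0.9101
d = R·√(Δφ² + q²Δλ²) = 6364·1.66317 = 10584 km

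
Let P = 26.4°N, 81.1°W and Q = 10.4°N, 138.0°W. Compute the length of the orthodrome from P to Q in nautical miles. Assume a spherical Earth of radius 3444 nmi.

cos σ = sin φ₁ sin φ₂ + cos φ₁ cos φ₂ cos Δλ
      = sin(26.40°)sin(10.40°) + cos(26.40°)cos(10.40°)cos(-56.90°) = 0.5614
σ = 55.849° → d = Rσ = 3444·0.97475 = 3357 nmi

3357 nmi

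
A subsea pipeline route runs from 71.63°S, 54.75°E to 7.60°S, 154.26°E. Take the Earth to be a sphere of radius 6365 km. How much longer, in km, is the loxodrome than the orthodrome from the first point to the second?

675 km

Great circle: cos σ = sin φ₁ sin φ₂ + cos φ₁ cos φ₂ cos Δλ,  σ = 1.4968 rad → d_gc = 9527.3 km
Rhumb line: Δψ = +1.6890, q = Δφ/Δψ = 0.6617, d_rh = R√(Δφ²+q²Δλ²) = 10202.7 km
Excess = 10202.7 − 9527.3 = 675.4 ≈ 675 km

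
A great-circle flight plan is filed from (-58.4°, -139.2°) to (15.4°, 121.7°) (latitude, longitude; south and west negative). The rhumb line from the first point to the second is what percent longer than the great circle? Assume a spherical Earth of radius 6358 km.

Great circle: σ = 1.8819 rad → d_gc = Rσ = 11964.9 km
Rhumb: Δφ = +1.2881, Δλ = -1.7296, Δψ = +1.5345, q = Δφ/Δψ = 0.8394 → d_rh = R√(Δφ²+q²Δλ²) = 12340.0 km
Excess = (12340.0 − 11964.9) / 11964.9 = 375.1 / 11964.9 = 3.14% ≈ 3.1%

3.1%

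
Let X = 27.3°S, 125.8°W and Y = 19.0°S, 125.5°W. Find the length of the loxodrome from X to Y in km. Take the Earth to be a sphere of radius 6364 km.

922 km

Rhumb course C = atan2(Δλ, Δψ) with Δψ = ln[tan(π/4+φ₂/2)/tan(π/4+φ₁/2)] = +0.1577, Δλ = +0.0052 → C = 1.90°
d = R·|Δφ| / |cos C| = 6364·0.14486 / 0.99945 = 922 km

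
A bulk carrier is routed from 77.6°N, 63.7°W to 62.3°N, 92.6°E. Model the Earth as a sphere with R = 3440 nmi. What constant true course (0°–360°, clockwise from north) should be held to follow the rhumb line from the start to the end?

Meridional parts: M(φ₁)=+2.2198, M(φ₂)=+1.4002 → ΔM = -0.8196;  Δλ = +2.7279 rad
tan C = Δλ / ΔM = -3.3285 → C = 106.72°

106.7°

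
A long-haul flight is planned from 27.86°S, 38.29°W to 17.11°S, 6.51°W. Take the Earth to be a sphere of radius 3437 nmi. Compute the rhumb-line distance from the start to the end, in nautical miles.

Δψ = ln[tan(π/4+φ₂/2)/tan(π/4+φ₁/2)] = +0.2035;  Δφ = +0.1876 rad,  Δλ = +0.5547 rad
q = Δφ/Δψ = 0.9222
d = R·√(Δφ² + q²Δλ²) = 3437·0.54481 = 1873 nmi

1873 nmi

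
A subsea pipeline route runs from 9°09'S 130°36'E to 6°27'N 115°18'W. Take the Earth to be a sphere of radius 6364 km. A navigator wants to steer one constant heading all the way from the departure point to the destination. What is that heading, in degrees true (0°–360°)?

Δψ = ln[tan(π/4+φ₂/2)/tan(π/4+φ₁/2)] = +0.2732
Δλ = +1.9914 rad (taken the short way round)
course = atan2(Δλ, Δψ) = 82.19°

82.2°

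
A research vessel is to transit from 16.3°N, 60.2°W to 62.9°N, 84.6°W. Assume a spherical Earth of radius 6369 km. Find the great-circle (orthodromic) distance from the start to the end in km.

5514 km

cos σ = sin φ₁ sin φ₂ + cos φ₁ cos φ₂ cos Δλ
      = sin(16.30°)sin(62.90°) + cos(16.30°)cos(62.90°)cos(-24.40°) = 0.6480
σ = 49.606° → d = Rσ = 6369·0.86579 = 5514 km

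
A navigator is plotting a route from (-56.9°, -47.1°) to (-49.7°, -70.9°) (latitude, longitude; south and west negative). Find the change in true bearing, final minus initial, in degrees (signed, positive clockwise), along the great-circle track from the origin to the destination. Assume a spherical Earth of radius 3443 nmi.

Initial bearing θ₁ = atan2(sin Δλ cos φ₂, cos φ₁ sin φ₂ − sin φ₁ cos φ₂ cos Δλ) = 286.89°
Final bearing θ₂ = (initial bearing from the destination back to the start) + 180° = 306.11°
Δθ = θ₂ − θ₁ = +19.2°

+19.2°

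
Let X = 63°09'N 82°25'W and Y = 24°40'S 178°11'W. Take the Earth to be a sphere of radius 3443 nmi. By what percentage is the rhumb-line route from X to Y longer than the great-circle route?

2.8%

Great circle: σ = 1.9972 rad → d_gc = Rσ = 6876.3 nmi
Rhumb: Δφ = -1.5327, Δλ = -1.6714, Δψ = -1.8770, q = Δφ/Δψ = 0.8165 → d_rh = R√(Δφ²+q²Δλ²) = 7066.0 nmi
Excess = (7066.0 − 6876.3) / 6876.3 = 189.7 / 6876.3 = 2.76% ≈ 2.8%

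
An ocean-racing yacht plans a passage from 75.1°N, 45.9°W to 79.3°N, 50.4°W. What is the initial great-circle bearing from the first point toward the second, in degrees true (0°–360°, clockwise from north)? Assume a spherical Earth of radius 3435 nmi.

θ = atan2( sin Δλ·cos φ₂ ,  cos φ₁ sin φ₂ − sin φ₁ cos φ₂ cos Δλ )
  = atan2(-0.0146, +0.0738) = 348.83°

348.8°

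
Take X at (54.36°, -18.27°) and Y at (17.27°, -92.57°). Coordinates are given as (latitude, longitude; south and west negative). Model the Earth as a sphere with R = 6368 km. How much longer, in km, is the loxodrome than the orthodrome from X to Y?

216 km

Great circle: cos σ = sin φ₁ sin φ₂ + cos φ₁ cos φ₂ cos Δλ,  σ = 1.1682 rad → d_gc = 7438.9 km
Rhumb line: Δψ = -0.8288, q = Δφ/Δψ = 0.7810, d_rh = R√(Δφ²+q²Δλ²) = 7654.5 km
Excess = 7654.5 − 7438.9 = 215.6 ≈ 216 km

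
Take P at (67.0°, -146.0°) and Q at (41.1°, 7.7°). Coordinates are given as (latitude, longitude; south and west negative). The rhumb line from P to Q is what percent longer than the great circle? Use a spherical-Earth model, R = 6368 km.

28.8%

Great circle: σ = 1.2227 rad → d_gc = Rσ = 7785.8 km
Rhumb: Δφ = -0.4520, Δλ = +2.6826, Δψ = -0.8041, q = Δφ/Δψ = 0.5621 → d_rh = R√(Δφ²+q²Δλ²) = 10024.9 km
Excess = (10024.9 − 7785.8) / 7785.8 = 2239.1 / 7785.8 = 28.76% ≈ 28.8%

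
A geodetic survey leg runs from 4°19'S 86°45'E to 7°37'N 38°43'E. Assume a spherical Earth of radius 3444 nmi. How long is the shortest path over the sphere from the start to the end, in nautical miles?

Haversine: a = sin²(Δφ/2)+cos φ₁ cos φ₂ sin²(Δλ/2) = 0.17453;  σ = 2·atan2(√a,√(1−a))
σ = 49.387° → d = Rσ = 3444·0.86197 = 2969 nmi

2969 nmi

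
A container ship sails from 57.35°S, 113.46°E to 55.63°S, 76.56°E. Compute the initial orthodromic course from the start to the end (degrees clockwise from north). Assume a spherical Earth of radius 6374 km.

N = sin Δλ·cos φ₂ = -0.3390;  D = cos φ₁ sin φ₂ − sin φ₁ cos φ₂ cos Δλ = -0.0652
initial course = atan2(N, D) = 259.11°

259.1°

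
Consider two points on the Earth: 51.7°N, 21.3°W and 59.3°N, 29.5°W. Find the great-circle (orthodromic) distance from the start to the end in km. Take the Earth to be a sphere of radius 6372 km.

989 km

Haversine: a = sin²(Δφ/2)+cos φ₁ cos φ₂ sin²(Δλ/2) = 0.00601;  σ = 2·atan2(√a,√(1−a))
σ = 8.892° → d = Rσ = 6372·0.15520 = 989 km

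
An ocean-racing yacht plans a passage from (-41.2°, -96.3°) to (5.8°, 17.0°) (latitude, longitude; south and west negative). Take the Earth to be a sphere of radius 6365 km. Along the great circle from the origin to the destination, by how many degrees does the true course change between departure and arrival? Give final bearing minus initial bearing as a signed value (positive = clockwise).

-53.5°

At departure: θ₁ = atan2(sin Δλ cos φ₂, cos φ₁ sin φ₂ − sin φ₁ cos φ₂ cos Δλ) = 101.34°
At arrival: θ₂ = atan2(sin Δλ cos φ₁, −cos φ₂ sin φ₁ + sin φ₂ cos φ₁ cos Δλ) = 47.86°
Δθ = θ₂ − θ₁ = -53.5°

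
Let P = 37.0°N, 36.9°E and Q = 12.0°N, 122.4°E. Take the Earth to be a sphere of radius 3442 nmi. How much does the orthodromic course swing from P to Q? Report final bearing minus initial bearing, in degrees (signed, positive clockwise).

At departure: θ₁ = atan2(sin Δλ cos φ₂, cos φ₁ sin φ₂ − sin φ₁ cos φ₂ cos Δλ) = 82.99°
At arrival: θ₂ = atan2(sin Δλ cos φ₁, −cos φ₂ sin φ₁ + sin φ₂ cos φ₁ cos Δλ) = 125.87°
Δθ = θ₂ − θ₁ = +42.9°

+42.9°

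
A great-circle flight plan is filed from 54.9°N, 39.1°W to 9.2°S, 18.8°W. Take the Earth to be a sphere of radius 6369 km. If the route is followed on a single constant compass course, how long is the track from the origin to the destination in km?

Δψ = ln[tan(π/4+φ₂/2)/tan(π/4+φ₁/2)] = -1.3125;  Δφ = -1.1188 rad,  Δλ = +0.3543 rad
q = Δφ/Δψ = 0.8524
d = R·√(Δφ² + q²Δλ²) = 6369·1.15880 = 7380 km

7380 km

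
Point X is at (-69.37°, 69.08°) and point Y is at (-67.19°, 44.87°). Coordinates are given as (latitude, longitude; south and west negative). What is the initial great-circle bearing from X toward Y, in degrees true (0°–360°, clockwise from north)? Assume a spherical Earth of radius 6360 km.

θ = atan2( sin Δλ·cos φ₂ ,  cos φ₁ sin φ₂ − sin φ₁ cos φ₂ cos Δλ )
  = atan2(-0.1590, +0.0061) = 272.21°

272.2°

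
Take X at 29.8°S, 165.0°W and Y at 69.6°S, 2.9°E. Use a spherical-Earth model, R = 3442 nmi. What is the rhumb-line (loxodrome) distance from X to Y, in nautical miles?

6448 nmi

Δψ = ln[tan(π/4+φ₂/2)/tan(π/4+φ₁/2)] = -1.1699;  Δφ = -0.6946 rad,  Δλ = +2.9304 rad
q = Δφ/Δψ = 0.5938
d = R·√(Δφ² + q²Δλ²) = 3442·1.87347 = 6448 nmi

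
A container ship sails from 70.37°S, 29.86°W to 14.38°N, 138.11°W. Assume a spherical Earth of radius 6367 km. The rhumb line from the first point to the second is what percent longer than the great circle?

Great circle: σ = 1.9133 rad → d_gc = Rσ = 12181.9 km
Rhumb: Δφ = +1.4792, Δλ = -1.8893, Δψ = +2.0081, q = Δφ/Δψ = 0.7366 → d_rh = R√(Δφ²+q²Δλ²) = 12930.9 km
Excess = (12930.9 − 12181.9) / 12181.9 = 749.0 / 12181.9 = 6.148% ≈ 6.1%

6.1%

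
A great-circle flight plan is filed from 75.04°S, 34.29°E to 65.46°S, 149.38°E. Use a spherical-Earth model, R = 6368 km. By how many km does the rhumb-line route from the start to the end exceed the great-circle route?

640 km

Great circle: cos σ = sin φ₁ sin φ₂ + cos φ₁ cos φ₂ cos Δλ,  σ = 0.5856 rad → d_gc = 3729.2 km
Rhumb line: Δψ = +0.5047, q = Δφ/Δψ = 0.3313, d_rh = R√(Δφ²+q²Δλ²) = 4369.6 km
Excess = 4369.6 − 3729.2 = 640.4 ≈ 640 km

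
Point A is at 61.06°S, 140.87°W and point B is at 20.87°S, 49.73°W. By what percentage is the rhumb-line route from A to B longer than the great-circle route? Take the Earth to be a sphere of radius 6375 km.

5.7%

Great circle: σ = 1.2632 rad → d_gc = Rσ = 8052.9 km
Rhumb: Δφ = +0.7014, Δλ = +1.5907, Δψ = +0.9820, q = Δφ/Δψ = 0.7143 → d_rh = R√(Δφ²+q²Δλ²) = 8512.7 km
Excess = (8512.7 − 8052.9) / 8052.9 = 459.8 / 8052.9 = 5.71% ≈ 5.7%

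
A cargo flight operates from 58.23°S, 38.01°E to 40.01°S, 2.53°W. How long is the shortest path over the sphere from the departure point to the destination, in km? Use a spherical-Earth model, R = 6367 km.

Haversine: a = sin²(Δφ/2)+cos φ₁ cos φ₂ sin²(Δλ/2) = 0.07347;  σ = 2·atan2(√a,√(1−a))
σ = 31.454° → d = Rσ = 6367·0.54898 = 3495 km

3495 km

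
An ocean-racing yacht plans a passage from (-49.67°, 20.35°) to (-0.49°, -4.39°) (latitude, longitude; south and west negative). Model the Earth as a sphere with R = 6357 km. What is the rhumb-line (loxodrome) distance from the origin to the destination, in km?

Rhumb course C = atan2(Δλ, Δψ) with Δψ = ln[tan(π/4+φ₂/2)/tan(π/4+φ₁/2)] = +0.9932, Δλ = -0.4318 → C = 336.50°
d = R·|Δφ| / |cos C| = 6357·0.85835 / 0.91708 = 5950 km

5950 km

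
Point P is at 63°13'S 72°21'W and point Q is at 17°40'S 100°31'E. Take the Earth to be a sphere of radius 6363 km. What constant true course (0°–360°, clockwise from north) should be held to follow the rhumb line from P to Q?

Meridional parts: M(φ₁)=-1.4351, M(φ₂)=-0.3133 → ΔM = +1.1218;  Δλ = +3.0171 rad
tan C = Δλ / ΔM = +2.6895 → C = 69.60°

69.6°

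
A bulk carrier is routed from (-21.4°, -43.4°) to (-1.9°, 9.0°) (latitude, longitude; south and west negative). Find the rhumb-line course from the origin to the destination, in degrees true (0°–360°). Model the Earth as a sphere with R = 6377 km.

Δψ = ln[tan(π/4+φ₂/2)/tan(π/4+φ₁/2)] = +0.3493
Δλ = +0.9146 rad (taken the short way round)
course = atan2(Δλ, Δψ) = 69.09°

69.1°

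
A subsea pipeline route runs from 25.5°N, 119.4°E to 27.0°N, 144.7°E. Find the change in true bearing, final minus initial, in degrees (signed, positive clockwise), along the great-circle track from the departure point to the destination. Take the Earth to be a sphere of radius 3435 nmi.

At departure: θ₁ = atan2(sin Δλ cos φ₂, cos φ₁ sin φ₂ − sin φ₁ cos φ₂ cos Δλ) = 80.61°
At arrival: θ₂ = atan2(sin Δλ cos φ₁, −cos φ₂ sin φ₁ + sin φ₂ cos φ₁ cos Δλ) = 91.95°
Δθ = θ₂ − θ₁ = +11.3°

+11.3°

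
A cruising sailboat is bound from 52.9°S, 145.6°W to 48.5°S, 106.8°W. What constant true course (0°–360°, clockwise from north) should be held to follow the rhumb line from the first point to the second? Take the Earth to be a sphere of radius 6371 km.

Meridional parts: M(φ₁)=-1.0919, M(φ₂)=-0.9706 → ΔM = +0.1214;  Δλ = +0.6772 rad
tan C = Δλ / ΔM = +5.5798 → C = 79.84°

79.8°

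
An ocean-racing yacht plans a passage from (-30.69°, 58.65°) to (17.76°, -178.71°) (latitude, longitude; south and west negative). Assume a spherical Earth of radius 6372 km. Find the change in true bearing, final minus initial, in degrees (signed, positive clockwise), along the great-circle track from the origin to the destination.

At departure: θ₁ = atan2(sin Δλ cos φ₂, cos φ₁ sin φ₂ − sin φ₁ cos φ₂ cos Δλ) = 89.99°
At arrival: θ₂ = atan2(sin Δλ cos φ₁, −cos φ₂ sin φ₁ + sin φ₂ cos φ₁ cos Δλ) = 64.55°
Δθ = θ₂ − θ₁ = -25.4°

-25.4°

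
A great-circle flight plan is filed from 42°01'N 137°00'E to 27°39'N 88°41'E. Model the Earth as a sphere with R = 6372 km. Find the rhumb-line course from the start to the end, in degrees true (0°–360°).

250.0°

Meridional parts: M(φ₁)=+0.8096, M(φ₂)=+0.5025 → ΔM = -0.3071;  Δλ = -0.8433 rad
tan C = Δλ / ΔM = +2.7462 → C = 249.99°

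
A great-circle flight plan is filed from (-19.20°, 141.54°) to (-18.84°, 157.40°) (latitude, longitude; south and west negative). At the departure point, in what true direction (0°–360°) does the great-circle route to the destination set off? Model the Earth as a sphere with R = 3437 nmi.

θ = atan2( sin Δλ·cos φ₂ ,  cos φ₁ sin φ₂ − sin φ₁ cos φ₂ cos Δλ )
  = atan2(+0.2586, -0.0056) = 91.23°

91.2°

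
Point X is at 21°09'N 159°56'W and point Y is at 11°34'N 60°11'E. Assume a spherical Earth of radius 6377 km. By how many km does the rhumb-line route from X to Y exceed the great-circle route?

Great circle: cos σ = sin φ₁ sin φ₂ + cos φ₁ cos φ₂ cos Δλ,  σ = 2.2477 rad → d_gc = 14333.7 km
Rhumb line: Δψ = -0.1746, q = Δφ/Δψ = 0.9582, d_rh = R√(Δφ²+q²Δλ²) = 14956.4 km
Excess = 14956.4 − 14333.7 = 622.7 ≈ 623 km

623 km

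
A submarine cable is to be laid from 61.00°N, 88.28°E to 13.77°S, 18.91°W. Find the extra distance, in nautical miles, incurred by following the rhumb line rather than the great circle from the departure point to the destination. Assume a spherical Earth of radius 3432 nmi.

295 nmi

Great circle: cos σ = sin φ₁ sin φ₂ + cos φ₁ cos φ₂ cos Δλ,  σ = 1.9255 rad → d_gc = 6608.4 nmi
Rhumb line: Δψ = -1.5951, q = Δφ/Δψ = 0.8181, d_rh = R√(Δφ²+q²Δλ²) = 6903.0 nmi
Excess = 6903.0 − 6608.4 = 294.6 ≈ 295 nmi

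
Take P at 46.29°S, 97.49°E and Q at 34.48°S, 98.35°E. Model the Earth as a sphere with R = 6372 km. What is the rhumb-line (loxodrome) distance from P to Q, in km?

1315 km

Δψ = ln[tan(π/4+φ₂/2)/tan(π/4+φ₁/2)] = +0.2718;  Δφ = +0.2061 rad,  Δλ = +0.0150 rad
q = Δφ/Δψ = 0.7584
d = R·√(Δφ² + q²Δλ²) = 6372·0.20644 = 1315 km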